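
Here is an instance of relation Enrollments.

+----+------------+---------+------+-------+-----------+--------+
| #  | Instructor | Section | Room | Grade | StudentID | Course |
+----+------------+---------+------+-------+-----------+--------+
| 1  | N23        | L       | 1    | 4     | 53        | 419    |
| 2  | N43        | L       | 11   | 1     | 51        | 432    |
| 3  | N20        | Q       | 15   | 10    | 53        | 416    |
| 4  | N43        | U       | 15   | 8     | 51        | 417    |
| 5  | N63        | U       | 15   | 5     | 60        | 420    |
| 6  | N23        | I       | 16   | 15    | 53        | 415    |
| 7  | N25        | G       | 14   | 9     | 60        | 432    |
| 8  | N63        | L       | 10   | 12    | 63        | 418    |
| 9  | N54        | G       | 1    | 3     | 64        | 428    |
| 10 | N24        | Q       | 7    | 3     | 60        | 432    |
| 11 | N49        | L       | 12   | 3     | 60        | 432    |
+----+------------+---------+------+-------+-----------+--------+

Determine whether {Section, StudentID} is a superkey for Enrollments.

Yes

All 11 rows have distinct {Section, StudentID} values, so {Section, StudentID} → (all attributes) holds and {Section, StudentID} is a superkey.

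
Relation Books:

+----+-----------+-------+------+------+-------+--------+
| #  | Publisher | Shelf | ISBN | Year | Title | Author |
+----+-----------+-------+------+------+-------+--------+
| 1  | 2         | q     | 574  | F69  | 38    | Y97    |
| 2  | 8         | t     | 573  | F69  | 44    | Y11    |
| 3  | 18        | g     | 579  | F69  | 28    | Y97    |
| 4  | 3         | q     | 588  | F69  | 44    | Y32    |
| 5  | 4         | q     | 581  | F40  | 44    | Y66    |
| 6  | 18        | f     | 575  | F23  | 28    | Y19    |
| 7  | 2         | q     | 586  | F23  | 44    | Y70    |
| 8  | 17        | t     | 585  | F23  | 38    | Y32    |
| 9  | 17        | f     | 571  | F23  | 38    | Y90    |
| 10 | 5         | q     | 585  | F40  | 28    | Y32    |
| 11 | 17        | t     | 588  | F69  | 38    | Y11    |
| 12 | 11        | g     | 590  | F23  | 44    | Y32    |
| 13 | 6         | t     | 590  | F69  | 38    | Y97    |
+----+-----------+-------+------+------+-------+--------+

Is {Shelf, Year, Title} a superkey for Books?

Rows 11 and 13 have the same {Shelf, Year, Title} value (Shelf=t, Year=F69, Title=38) but are distinct tuples, so {Shelf, Year, Title} does not determine every attribute — not a superkey.

No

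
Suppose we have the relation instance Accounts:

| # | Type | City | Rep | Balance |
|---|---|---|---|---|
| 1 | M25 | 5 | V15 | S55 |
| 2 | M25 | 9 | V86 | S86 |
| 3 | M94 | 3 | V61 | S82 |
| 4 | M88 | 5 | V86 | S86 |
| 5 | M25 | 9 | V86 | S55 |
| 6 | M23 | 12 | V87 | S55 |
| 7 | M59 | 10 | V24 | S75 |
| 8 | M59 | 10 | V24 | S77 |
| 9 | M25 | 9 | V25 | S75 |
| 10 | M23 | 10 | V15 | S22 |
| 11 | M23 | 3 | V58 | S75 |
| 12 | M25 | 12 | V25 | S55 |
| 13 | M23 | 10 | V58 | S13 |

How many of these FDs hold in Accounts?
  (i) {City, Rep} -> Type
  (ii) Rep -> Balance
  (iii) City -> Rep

1

(i) {City, Rep} -> Type: every LHS value maps to a single RHS value — holds.
(ii) Rep -> Balance: Rep=V15: rows 1, 10 → Balance takes values {S55, S22} — violation; Rep=V86: rows 2, 4, 5 → Balance takes values {S86, S55} — violation; Rep=V24: rows 7, 8 → Balance takes values {S75, S77} — violation; Rep=V25: rows 9, 12 → Balance takes values {S75, S55} — violation; Rep=V58: rows 11, 13 → Balance takes values {S75, S13} — violation — fails.
(iii) City -> Rep: City=5: rows 1, 4 → Rep takes values {V15, V86} — violation; City=9: rows 2, 5, 9 → Rep takes values {V86, V25} — violation; City=3: rows 3, 11 → Rep takes values {V61, V58} — violation; City=12: rows 6, 12 → Rep takes values {V87, V25} — violation; City=10: rows 7, 8, 10, 13 → Rep takes values {V24, V15, V58} — violation — fails.
1 of the 3 dependencies holds.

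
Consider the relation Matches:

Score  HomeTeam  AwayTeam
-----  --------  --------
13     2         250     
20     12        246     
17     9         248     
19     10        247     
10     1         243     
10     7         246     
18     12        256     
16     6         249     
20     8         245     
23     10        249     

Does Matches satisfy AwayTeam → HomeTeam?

AwayTeam=250: 1 row → HomeTeam = 2 ✓
AwayTeam=246: 2 rows → HomeTeam takes values {12, 7} — violation
AwayTeam=248: 1 row → HomeTeam = 9 ✓
AwayTeam=247: 1 row → HomeTeam = 10 ✓
AwayTeam=243: 1 row → HomeTeam = 1 ✓
AwayTeam=256: 1 row → HomeTeam = 12 ✓
AwayTeam=249: 2 rows → HomeTeam takes values {6, 10} — violation
AwayTeam=245: 1 row → HomeTeam = 8 ✓
Two rows agree on AwayTeam but differ on HomeTeam, so AwayTeam → HomeTeam does not hold.

No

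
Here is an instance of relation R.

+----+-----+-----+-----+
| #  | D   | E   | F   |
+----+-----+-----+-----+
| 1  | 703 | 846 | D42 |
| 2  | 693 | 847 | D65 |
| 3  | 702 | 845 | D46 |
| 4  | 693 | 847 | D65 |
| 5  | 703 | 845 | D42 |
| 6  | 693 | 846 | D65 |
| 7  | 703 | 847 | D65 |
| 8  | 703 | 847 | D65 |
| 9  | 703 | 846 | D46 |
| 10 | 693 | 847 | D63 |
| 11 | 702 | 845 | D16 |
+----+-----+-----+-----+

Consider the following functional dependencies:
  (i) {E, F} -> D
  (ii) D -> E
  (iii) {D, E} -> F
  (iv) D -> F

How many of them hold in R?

(i) {E, F} -> D: (E=847, F=D65): rows 2, 4, 7, 8 → D takes values {693, 703} — violation — fails.
(ii) D -> E: D=703: rows 1, 5, 7, 8, 9 → E takes values {846, 845, 847} — violation; D=693: rows 2, 4, 6, 10 → E takes values {847, 846} — violation — fails.
(iii) {D, E} -> F: (D=703, E=846): rows 1, 9 → F takes values {D42, D46} — violation; (D=693, E=847): rows 2, 4, 10 → F takes values {D65, D63} — violation; (D=702, E=845): rows 3, 11 → F takes values {D46, D16} — violation — fails.
(iv) D -> F: D=703: rows 1, 5, 7, 8, 9 → F takes values {D42, D65, D46} — violation; D=693: rows 2, 4, 6, 10 → F takes values {D65, D63} — violation; D=702: rows 3, 11 → F takes values {D46, D16} — violation — fails.
None of the 4 dependencies hold.

0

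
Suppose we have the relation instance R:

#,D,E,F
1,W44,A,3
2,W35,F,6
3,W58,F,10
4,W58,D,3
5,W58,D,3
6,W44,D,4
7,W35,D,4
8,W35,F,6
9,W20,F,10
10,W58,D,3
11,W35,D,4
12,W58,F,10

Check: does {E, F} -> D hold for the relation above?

(E=A, F=3): row 1 → D = W44 ✓
(E=F, F=6): rows 2, 8 → D = W35, W35 ✓
(E=F, F=10): rows 3, 9, 12 → D takes values {W58, W20} — violation
(E=D, F=3): rows 4, 5, 10 → D = W58, W58, W58 ✓
(E=D, F=4): rows 6, 7, 11 → D takes values {W44, W35} — violation
Two rows agree on {E, F} but differ on D, so {E, F} -> D does not hold.

No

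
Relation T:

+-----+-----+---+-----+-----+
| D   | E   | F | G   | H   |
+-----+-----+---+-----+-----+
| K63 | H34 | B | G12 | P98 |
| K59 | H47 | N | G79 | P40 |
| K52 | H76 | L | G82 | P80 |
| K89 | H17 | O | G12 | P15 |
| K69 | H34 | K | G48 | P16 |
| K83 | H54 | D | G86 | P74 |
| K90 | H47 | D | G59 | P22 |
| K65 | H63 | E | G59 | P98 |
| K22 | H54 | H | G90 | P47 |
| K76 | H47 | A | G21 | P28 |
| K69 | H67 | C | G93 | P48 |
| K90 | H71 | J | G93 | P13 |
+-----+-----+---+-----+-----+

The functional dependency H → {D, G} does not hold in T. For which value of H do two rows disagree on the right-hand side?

H=P98: 2 rows → {D,G} takes values {(K63, G12), (K65, G59)} — violation
H=P40: 1 row → {D,G} = (K59, G79) ✓
H=P80: 1 row → {D,G} = (K52, G82) ✓
H=P15: 1 row → {D,G} = (K89, G12) ✓
H=P16: 1 row → {D,G} = (K69, G48) ✓
H=P74: 1 row → {D,G} = (K83, G86) ✓
H=P22: 1 row → {D,G} = (K90, G59) ✓
H=P47: 1 row → {D,G} = (K22, G90) ✓
H=P28: 1 row → {D,G} = (K76, G21) ✓
H=P48: 1 row → {D,G} = (K69, G93) ✓
H=P13: 1 row → {D,G} = (K90, G93) ✓
The only H value with inconsistent RHS is H=P98.

P98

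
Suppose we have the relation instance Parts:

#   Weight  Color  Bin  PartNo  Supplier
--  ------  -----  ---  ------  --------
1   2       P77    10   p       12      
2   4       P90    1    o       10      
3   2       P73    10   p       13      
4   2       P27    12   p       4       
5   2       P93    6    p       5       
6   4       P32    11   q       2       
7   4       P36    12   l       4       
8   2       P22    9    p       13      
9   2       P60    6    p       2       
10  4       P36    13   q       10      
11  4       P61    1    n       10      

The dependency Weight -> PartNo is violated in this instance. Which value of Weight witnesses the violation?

Weight=2: rows 1, 3, 4, 5, 8, 9 → PartNo = p, p, p, p, p, p ✓
Weight=4: rows 2, 6, 7, 10, 11 → PartNo takes values {o, q, l, n} — violation
The only Weight value with inconsistent PartNo is Weight=4.

4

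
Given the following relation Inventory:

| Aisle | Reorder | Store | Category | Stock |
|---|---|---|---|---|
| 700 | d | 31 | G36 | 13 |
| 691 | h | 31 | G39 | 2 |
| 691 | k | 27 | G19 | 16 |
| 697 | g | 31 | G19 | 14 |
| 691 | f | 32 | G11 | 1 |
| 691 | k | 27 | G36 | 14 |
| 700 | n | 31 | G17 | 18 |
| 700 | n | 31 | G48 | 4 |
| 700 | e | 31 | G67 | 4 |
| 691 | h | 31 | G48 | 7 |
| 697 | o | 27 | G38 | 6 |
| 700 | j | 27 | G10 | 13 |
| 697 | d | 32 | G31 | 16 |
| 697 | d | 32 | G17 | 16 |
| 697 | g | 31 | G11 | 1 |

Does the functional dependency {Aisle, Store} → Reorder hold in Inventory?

No

(Aisle=700, Store=31): 4 rows → Reorder takes values {d, n, e} — violation
(Aisle=691, Store=31): 2 rows → Reorder = h, h ✓
(Aisle=691, Store=27): 2 rows → Reorder = k, k ✓
(Aisle=697, Store=31): 2 rows → Reorder = g, g ✓
(Aisle=691, Store=32): 1 row → Reorder = f ✓
(Aisle=697, Store=27): 1 row → Reorder = o ✓
(Aisle=700, Store=27): 1 row → Reorder = j ✓
(Aisle=697, Store=32): 2 rows → Reorder = d, d ✓
Two rows agree on {Aisle, Store} but differ on Reorder, so {Aisle, Store} → Reorder does not hold.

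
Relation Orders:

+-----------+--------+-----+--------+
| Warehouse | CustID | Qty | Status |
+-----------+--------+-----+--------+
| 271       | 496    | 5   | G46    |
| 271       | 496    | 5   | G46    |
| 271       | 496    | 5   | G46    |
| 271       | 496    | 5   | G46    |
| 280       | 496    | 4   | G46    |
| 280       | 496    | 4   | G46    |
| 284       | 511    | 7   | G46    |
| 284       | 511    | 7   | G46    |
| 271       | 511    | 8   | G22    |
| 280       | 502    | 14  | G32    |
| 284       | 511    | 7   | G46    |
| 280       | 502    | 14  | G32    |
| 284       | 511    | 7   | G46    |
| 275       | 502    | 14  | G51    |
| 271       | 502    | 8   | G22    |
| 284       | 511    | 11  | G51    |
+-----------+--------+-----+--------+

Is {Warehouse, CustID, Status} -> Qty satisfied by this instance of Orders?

Yes

(Warehouse=271, CustID=496, Status=G46): 4 rows → Qty = 5, 5, 5, 5 ✓
(Warehouse=280, CustID=496, Status=G46): 2 rows → Qty = 4, 4 ✓
(Warehouse=284, CustID=511, Status=G46): 4 rows → Qty = 7, 7, 7, 7 ✓
(Warehouse=271, CustID=511, Status=G22): 1 row → Qty = 8 ✓
(Warehouse=280, CustID=502, Status=G32): 2 rows → Qty = 14, 14 ✓
(Warehouse=275, CustID=502, Status=G51): 1 row → Qty = 14 ✓
(Warehouse=271, CustID=502, Status=G22): 1 row → Qty = 8 ✓
(Warehouse=284, CustID=511, Status=G51): 1 row → Qty = 11 ✓
Every {Warehouse, CustID, Status} value is associated with a single Qty value, so {Warehouse, CustID, Status} -> Qty holds.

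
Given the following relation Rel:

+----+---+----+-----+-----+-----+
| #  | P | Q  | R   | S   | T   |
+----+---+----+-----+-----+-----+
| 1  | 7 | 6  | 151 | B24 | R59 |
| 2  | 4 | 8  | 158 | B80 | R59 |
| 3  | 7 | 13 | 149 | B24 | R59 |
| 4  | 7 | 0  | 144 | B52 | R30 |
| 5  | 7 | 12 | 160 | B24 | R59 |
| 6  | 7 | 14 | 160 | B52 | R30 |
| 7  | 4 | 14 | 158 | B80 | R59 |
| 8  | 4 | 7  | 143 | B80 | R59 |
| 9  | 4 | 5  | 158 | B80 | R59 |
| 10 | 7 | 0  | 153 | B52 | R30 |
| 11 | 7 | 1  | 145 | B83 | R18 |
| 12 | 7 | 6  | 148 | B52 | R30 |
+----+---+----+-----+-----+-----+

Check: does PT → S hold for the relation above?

(P=7, T=R59): rows 1, 3, 5 → S = B24, B24, B24 ✓
(P=4, T=R59): rows 2, 7, 8, 9 → S = B80, B80, B80, B80 ✓
(P=7, T=R30): rows 4, 6, 10, 12 → S = B52, B52, B52, B52 ✓
(P=7, T=R18): row 11 → S = B83 ✓
Every PT value is associated with a single S value, so PT → S holds.

Yes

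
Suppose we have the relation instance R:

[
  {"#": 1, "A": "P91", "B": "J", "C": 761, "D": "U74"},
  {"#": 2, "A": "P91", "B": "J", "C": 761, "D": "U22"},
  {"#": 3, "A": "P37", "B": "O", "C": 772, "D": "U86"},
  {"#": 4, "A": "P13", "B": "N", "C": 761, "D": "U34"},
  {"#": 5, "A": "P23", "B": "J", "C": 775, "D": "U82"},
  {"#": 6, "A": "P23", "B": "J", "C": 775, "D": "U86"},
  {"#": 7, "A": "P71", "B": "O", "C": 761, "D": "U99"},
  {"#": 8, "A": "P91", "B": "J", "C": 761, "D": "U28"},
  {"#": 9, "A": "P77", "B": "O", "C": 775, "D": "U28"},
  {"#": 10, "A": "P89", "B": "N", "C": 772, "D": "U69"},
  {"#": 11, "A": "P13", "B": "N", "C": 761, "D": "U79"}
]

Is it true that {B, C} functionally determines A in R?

Yes

(B=J, C=761): rows 1, 2, 8 → A = P91, P91, P91 ✓
(B=O, C=772): row 3 → A = P37 ✓
(B=N, C=761): rows 4, 11 → A = P13, P13 ✓
(B=J, C=775): rows 5, 6 → A = P23, P23 ✓
(B=O, C=761): row 7 → A = P71 ✓
(B=O, C=775): row 9 → A = P77 ✓
(B=N, C=772): row 10 → A = P89 ✓
Every {B, C} value is associated with a single A value, so {B, C} → A holds.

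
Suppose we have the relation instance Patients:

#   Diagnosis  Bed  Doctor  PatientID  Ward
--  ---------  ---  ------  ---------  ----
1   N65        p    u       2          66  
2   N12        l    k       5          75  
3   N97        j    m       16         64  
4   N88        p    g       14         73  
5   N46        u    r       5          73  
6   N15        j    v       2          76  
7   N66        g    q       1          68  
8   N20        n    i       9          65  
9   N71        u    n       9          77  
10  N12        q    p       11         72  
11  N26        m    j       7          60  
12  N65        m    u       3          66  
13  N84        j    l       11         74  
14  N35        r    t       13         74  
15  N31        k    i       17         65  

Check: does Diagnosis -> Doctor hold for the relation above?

Diagnosis=N65: rows 1, 12 → Doctor = u, u ✓
Diagnosis=N12: rows 2, 10 → Doctor takes values {k, p} — violation
Diagnosis=N97: row 3 → Doctor = m ✓
Diagnosis=N88: row 4 → Doctor = g ✓
Diagnosis=N46: row 5 → Doctor = r ✓
Diagnosis=N15: row 6 → Doctor = v ✓
Diagnosis=N66: row 7 → Doctor = q ✓
Diagnosis=N20: row 8 → Doctor = i ✓
Diagnosis=N71: row 9 → Doctor = n ✓
Diagnosis=N26: row 11 → Doctor = j ✓
Diagnosis=N84: row 13 → Doctor = l ✓
Diagnosis=N35: row 14 → Doctor = t ✓
Diagnosis=N31: row 15 → Doctor = i ✓
Two rows agree on Diagnosis but differ on Doctor, so Diagnosis -> Doctor does not hold.

No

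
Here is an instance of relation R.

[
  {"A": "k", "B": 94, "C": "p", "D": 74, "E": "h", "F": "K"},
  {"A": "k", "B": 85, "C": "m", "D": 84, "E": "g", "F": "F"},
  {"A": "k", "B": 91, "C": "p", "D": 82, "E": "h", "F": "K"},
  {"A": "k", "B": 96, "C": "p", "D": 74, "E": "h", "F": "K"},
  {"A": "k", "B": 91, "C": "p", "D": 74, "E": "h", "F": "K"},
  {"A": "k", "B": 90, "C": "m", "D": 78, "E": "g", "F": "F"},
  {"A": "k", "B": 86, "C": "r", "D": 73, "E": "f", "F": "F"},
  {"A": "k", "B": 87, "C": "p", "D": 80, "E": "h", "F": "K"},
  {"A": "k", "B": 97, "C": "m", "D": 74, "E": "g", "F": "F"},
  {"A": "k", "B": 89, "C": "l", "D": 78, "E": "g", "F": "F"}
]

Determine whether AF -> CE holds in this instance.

No

(A=k, F=K): 5 rows → {C,E} = (p, h), (p, h), (p, h), (p, h), (p, h) ✓
(A=k, F=F): 5 rows → {C,E} takes values {(m, g), (r, f), (l, g)} — violation
Two rows agree on AF but differ on CE, so AF -> CE does not hold.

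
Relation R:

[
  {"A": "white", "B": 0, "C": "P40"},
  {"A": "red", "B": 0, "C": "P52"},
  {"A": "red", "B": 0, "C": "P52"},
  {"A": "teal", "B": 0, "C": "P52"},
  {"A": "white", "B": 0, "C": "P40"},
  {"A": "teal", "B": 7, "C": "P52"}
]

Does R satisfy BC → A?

No

(B=0, C=P40): 2 rows → A = white, white ✓
(B=0, C=P52): 3 rows → A takes values {red, teal} — violation
(B=7, C=P52): 1 row → A = teal ✓
Two rows agree on BC but differ on A, so BC → A does not hold.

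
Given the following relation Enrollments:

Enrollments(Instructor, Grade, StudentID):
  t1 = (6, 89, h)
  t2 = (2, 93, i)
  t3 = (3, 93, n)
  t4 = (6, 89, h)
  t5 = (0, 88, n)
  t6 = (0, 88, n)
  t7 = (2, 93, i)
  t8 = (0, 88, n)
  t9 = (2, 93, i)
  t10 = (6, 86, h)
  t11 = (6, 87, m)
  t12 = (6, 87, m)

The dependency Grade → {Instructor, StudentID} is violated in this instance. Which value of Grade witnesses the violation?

93

Grade=89: rows 1, 4 → {Instructor,StudentID} = (6, h), (6, h) ✓
Grade=93: rows 2, 3, 7, 9 → {Instructor,StudentID} takes values {(2, i), (3, n)} — violation
Grade=88: rows 5, 6, 8 → {Instructor,StudentID} = (0, n), (0, n), (0, n) ✓
Grade=86: row 10 → {Instructor,StudentID} = (6, h) ✓
Grade=87: rows 11, 12 → {Instructor,StudentID} = (6, m), (6, m) ✓
The only Grade value with inconsistent RHS is Grade=93.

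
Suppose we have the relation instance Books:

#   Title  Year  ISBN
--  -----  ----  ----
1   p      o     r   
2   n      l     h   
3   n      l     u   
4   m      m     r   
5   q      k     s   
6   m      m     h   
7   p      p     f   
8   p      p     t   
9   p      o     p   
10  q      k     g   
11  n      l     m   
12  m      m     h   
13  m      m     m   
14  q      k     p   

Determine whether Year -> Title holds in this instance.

Year=o: rows 1, 9 → Title = p, p ✓
Year=l: rows 2, 3, 11 → Title = n, n, n ✓
Year=m: rows 4, 6, 12, 13 → Title = m, m, m, m ✓
Year=k: rows 5, 10, 14 → Title = q, q, q ✓
Year=p: rows 7, 8 → Title = p, p ✓
Every Year value is associated with a single Title value, so Year -> Title holds.

Yes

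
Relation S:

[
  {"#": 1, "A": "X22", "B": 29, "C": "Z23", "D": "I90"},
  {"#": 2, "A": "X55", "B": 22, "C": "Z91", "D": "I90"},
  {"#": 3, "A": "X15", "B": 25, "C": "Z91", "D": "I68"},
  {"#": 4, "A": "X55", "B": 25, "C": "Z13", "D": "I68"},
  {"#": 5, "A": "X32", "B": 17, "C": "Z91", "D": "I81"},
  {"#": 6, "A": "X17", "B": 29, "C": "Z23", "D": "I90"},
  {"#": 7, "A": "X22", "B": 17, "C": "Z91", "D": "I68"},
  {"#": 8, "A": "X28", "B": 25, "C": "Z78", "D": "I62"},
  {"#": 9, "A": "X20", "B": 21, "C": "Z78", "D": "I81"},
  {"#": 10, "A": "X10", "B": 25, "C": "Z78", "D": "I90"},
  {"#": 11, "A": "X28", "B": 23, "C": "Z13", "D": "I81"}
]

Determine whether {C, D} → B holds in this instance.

No

(C=Z23, D=I90): rows 1, 6 → B = 29, 29 ✓
(C=Z91, D=I90): row 2 → B = 22 ✓
(C=Z91, D=I68): rows 3, 7 → B takes values {25, 17} — violation
(C=Z13, D=I68): row 4 → B = 25 ✓
(C=Z91, D=I81): row 5 → B = 17 ✓
(C=Z78, D=I62): row 8 → B = 25 ✓
(C=Z78, D=I81): row 9 → B = 21 ✓
(C=Z78, D=I90): row 10 → B = 25 ✓
(C=Z13, D=I81): row 11 → B = 23 ✓
Two rows agree on {C, D} but differ on B, so {C, D} → B does not hold.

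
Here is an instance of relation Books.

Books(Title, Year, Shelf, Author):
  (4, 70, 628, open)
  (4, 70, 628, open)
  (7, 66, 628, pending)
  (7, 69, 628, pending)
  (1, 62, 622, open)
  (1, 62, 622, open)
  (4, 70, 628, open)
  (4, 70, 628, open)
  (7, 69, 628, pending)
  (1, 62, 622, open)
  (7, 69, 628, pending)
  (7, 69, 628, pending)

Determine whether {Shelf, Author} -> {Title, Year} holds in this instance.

(Shelf=628, Author=open): 4 rows → {Title,Year} = (4, 70), (4, 70), (4, 70), (4, 70) ✓
(Shelf=628, Author=pending): 5 rows → {Title,Year} takes values {(7, 66), (7, 69)} — violation
(Shelf=622, Author=open): 3 rows → {Title,Year} = (1, 62), (1, 62), (1, 62) ✓
Two rows agree on {Shelf, Author} but differ on {Title, Year}, so {Shelf, Author} -> {Title, Year} does not hold.

No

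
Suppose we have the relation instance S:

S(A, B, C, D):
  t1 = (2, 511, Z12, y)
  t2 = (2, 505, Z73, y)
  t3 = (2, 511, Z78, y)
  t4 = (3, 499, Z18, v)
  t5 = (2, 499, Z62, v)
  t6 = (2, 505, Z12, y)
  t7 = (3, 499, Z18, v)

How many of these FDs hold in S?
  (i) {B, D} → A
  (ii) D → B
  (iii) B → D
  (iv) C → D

2

(i) {B, D} → A: (B=499, D=v): rows 4, 5, 7 → A takes values {3, 2} — violation — fails.
(ii) D → B: D=y: rows 1, 2, 3, 6 → B takes values {511, 505} — violation — fails.
(iii) B → D: every LHS value maps to a single RHS value — holds.
(iv) C → D: every LHS value maps to a single RHS value — holds.
2 of the 4 dependencies hold.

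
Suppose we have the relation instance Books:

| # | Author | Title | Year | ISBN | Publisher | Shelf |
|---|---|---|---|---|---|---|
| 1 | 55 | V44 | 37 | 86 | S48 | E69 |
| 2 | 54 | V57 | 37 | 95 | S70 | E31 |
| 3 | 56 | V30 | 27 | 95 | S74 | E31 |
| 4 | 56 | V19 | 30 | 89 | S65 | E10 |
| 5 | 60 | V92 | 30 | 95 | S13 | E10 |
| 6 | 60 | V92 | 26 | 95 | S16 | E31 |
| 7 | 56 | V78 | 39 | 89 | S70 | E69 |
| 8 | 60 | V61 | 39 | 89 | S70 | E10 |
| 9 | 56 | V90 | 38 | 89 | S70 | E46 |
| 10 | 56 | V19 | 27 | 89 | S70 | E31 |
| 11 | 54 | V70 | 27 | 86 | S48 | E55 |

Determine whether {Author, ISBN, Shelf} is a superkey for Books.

All 11 rows have distinct {Author, ISBN, Shelf} values, so {Author, ISBN, Shelf} → (all attributes) holds and {Author, ISBN, Shelf} is a superkey.

Yes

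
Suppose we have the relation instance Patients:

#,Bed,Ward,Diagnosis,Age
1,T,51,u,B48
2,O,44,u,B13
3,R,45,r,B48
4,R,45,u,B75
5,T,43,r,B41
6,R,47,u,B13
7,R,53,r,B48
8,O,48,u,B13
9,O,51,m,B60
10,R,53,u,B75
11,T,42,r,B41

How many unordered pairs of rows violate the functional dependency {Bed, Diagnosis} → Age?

2

(Bed=O, Diagnosis=u): all 2 rows agree on Age — 0 pairs.
(Bed=R, Diagnosis=r): all 2 rows agree on Age — 0 pairs.
(Bed=R, Diagnosis=u): violating pairs (4,6), (6,10) — 2 pairs.
(Bed=T, Diagnosis=r): all 2 rows agree on Age — 0 pairs.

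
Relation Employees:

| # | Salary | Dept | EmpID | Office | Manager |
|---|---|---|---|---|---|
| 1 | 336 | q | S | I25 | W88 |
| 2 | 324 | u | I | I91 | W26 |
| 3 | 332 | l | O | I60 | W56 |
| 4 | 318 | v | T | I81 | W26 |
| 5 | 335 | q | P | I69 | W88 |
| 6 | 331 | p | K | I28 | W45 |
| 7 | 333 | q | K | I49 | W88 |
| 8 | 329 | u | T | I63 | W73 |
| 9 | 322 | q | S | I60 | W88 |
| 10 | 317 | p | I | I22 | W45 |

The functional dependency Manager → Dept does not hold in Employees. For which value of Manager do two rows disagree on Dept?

W26

Manager=W88: rows 1, 5, 7, 9 → Dept = q, q, q, q ✓
Manager=W26: rows 2, 4 → Dept takes values {u, v} — violation
Manager=W56: row 3 → Dept = l ✓
Manager=W45: rows 6, 10 → Dept = p, p ✓
Manager=W73: row 8 → Dept = u ✓
The only Manager value with inconsistent Dept is Manager=W26.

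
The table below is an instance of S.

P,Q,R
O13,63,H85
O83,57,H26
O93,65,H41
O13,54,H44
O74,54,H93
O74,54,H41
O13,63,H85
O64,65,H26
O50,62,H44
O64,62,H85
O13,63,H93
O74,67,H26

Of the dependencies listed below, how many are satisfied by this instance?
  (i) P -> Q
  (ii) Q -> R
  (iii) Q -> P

(i) P -> Q: P=O13: 4 rows → Q takes values {63, 54} — violation; P=O74: 3 rows → Q takes values {54, 67} — violation; P=O64: 2 rows → Q takes values {65, 62} — violation — fails.
(ii) Q -> R: Q=63: 3 rows → R takes values {H85, H93} — violation; Q=65: 2 rows → R takes values {H41, H26} — violation; Q=54: 3 rows → R takes values {H44, H93, H41} — violation; Q=62: 2 rows → R takes values {H44, H85} — violation — fails.
(iii) Q -> P: Q=65: 2 rows → P takes values {O93, O64} — violation; Q=54: 3 rows → P takes values {O13, O74} — violation; Q=62: 2 rows → P takes values {O50, O64} — violation — fails.
None of the 3 dependencies hold.

0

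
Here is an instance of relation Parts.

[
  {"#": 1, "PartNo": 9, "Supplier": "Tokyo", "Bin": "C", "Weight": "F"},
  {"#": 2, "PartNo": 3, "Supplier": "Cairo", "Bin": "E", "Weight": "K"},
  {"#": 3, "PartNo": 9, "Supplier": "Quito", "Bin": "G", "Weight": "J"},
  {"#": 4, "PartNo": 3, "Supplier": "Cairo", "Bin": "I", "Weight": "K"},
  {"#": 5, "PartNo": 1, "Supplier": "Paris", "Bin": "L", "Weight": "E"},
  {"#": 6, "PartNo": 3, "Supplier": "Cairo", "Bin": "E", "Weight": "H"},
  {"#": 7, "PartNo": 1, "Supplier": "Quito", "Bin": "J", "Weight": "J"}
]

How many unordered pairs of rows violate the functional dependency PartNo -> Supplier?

2

PartNo=9: violating pairs (1,3) — 1 pair.
PartNo=3: all 3 rows agree on Supplier — 0 pairs.
PartNo=1: violating pairs (5,7) — 1 pair.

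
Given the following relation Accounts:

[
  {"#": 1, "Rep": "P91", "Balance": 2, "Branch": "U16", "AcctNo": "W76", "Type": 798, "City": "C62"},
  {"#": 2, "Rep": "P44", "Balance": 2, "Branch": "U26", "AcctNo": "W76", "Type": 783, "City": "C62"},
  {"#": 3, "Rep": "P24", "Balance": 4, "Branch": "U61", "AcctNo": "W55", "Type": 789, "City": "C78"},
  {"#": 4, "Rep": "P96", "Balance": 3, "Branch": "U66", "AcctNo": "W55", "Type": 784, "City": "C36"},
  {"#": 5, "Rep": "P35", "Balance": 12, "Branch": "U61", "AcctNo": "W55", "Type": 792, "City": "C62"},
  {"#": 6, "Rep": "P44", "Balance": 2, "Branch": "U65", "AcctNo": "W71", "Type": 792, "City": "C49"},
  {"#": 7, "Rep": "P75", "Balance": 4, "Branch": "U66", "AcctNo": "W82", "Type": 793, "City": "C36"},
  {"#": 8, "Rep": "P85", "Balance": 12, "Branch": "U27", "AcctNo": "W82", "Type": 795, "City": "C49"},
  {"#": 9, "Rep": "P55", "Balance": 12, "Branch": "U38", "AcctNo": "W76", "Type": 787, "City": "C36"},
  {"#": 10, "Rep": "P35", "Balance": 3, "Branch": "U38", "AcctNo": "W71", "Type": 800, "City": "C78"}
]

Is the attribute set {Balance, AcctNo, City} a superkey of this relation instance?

Rows 1 and 2 have the same {Balance, AcctNo, City} value (Balance=2, AcctNo=W76, City=C62) but are distinct tuples, so {Balance, AcctNo, City} does not determine every attribute — not a superkey.

No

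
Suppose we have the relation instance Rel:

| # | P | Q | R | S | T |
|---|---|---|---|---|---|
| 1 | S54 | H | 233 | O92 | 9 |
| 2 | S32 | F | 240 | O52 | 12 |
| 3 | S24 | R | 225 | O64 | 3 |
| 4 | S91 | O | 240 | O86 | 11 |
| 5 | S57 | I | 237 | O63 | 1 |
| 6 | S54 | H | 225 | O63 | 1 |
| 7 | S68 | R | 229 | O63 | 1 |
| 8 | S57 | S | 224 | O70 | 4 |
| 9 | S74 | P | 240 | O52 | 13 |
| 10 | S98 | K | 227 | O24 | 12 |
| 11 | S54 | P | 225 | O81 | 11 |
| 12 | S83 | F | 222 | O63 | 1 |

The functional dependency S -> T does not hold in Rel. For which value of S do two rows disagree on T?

S=O92: row 1 → T = 9 ✓
S=O52: rows 2, 9 → T takes values {12, 13} — violation
S=O64: row 3 → T = 3 ✓
S=O86: row 4 → T = 11 ✓
S=O63: rows 5, 6, 7, 12 → T = 1, 1, 1, 1 ✓
S=O70: row 8 → T = 4 ✓
S=O24: row 10 → T = 12 ✓
S=O81: row 11 → T = 11 ✓
The only S value with inconsistent T is S=O52.

O52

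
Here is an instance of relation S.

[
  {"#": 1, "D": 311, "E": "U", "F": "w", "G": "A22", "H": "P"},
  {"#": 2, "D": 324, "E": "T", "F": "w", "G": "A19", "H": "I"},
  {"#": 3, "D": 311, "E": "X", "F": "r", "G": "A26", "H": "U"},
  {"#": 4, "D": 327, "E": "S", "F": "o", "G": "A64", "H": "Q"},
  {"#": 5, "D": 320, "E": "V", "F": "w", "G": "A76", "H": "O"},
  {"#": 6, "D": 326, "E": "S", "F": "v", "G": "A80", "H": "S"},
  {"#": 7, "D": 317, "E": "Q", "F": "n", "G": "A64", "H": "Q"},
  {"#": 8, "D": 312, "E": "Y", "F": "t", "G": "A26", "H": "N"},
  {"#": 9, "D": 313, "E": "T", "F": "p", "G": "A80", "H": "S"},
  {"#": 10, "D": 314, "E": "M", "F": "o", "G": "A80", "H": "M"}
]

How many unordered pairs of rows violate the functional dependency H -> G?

H=Q: all 2 rows agree on G — 0 pairs.
H=S: all 2 rows agree on G — 0 pairs.

0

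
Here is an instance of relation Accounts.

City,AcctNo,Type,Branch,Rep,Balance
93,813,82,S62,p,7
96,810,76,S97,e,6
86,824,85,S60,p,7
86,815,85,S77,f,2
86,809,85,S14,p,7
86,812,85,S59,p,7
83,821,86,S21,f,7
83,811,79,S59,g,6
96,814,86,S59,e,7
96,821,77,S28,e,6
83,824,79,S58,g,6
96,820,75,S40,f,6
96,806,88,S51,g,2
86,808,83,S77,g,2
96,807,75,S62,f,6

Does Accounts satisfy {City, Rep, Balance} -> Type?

No

(City=93, Rep=p, Balance=7): 1 row → Type = 82 ✓
(City=96, Rep=e, Balance=6): 2 rows → Type takes values {76, 77} — violation
(City=86, Rep=p, Balance=7): 3 rows → Type = 85, 85, 85 ✓
(City=86, Rep=f, Balance=2): 1 row → Type = 85 ✓
(City=83, Rep=f, Balance=7): 1 row → Type = 86 ✓
(City=83, Rep=g, Balance=6): 2 rows → Type = 79, 79 ✓
(City=96, Rep=e, Balance=7): 1 row → Type = 86 ✓
(City=96, Rep=f, Balance=6): 2 rows → Type = 75, 75 ✓
(City=96, Rep=g, Balance=2): 1 row → Type = 88 ✓
(City=86, Rep=g, Balance=2): 1 row → Type = 83 ✓
Two rows agree on {City, Rep, Balance} but differ on Type, so {City, Rep, Balance} -> Type does not hold.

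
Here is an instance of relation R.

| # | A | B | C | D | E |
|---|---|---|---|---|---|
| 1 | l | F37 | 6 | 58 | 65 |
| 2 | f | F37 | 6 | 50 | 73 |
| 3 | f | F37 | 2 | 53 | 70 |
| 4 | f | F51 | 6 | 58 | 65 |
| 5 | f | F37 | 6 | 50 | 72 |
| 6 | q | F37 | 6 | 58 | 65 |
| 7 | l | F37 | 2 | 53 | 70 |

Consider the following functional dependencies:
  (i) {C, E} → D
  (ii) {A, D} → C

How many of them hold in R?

(i) {C, E} → D: every LHS value maps to a single RHS value — holds.
(ii) {A, D} → C: every LHS value maps to a single RHS value — holds.
2 of the 2 dependencies hold.

2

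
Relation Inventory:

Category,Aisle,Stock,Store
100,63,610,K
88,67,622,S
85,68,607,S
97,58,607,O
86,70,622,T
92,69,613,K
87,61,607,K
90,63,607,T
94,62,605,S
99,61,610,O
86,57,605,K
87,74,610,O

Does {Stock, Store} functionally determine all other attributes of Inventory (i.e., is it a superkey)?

Two distinct rows share (Stock=610, Store=O), so {Stock, Store} does not determine every attribute — not a superkey.

No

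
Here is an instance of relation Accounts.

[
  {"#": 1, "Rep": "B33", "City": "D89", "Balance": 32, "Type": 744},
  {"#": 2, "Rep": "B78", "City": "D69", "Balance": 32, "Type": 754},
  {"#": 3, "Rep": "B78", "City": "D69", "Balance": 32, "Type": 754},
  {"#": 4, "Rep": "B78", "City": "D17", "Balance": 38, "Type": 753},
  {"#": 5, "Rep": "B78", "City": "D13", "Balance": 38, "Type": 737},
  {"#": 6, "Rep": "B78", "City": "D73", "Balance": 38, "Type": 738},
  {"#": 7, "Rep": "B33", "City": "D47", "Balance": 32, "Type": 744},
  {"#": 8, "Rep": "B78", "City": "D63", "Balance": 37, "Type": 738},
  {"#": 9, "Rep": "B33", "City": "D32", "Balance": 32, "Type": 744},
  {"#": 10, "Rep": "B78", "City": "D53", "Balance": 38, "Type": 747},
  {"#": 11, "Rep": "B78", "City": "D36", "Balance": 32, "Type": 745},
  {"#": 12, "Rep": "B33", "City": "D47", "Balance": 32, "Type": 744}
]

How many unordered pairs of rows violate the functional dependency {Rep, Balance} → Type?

(Rep=B33, Balance=32): all 4 rows agree on Type — 0 pairs.
(Rep=B78, Balance=32): violating pairs (2,11), (3,11) — 2 pairs.
(Rep=B78, Balance=38): violating pairs (4,5), (4,6), (4,10), (5,6), (5,10), (6,10) — 6 pairs.

8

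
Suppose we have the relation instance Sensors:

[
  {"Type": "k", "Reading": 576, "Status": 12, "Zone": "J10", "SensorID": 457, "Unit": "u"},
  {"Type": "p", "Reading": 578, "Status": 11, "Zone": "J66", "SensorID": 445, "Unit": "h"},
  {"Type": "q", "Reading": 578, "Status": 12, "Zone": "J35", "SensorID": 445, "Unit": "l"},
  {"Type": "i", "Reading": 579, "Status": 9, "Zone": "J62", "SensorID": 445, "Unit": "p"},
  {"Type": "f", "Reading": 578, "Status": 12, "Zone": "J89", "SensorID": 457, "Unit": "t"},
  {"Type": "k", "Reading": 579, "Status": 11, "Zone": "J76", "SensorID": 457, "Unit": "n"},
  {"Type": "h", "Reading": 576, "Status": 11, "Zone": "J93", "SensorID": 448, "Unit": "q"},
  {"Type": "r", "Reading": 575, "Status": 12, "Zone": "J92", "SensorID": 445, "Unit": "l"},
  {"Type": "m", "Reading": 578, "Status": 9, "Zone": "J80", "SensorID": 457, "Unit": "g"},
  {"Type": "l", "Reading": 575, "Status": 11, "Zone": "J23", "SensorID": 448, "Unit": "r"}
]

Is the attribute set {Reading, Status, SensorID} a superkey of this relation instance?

All 10 rows have distinct {Reading, Status, SensorID} values, so {Reading, Status, SensorID} → (all attributes) holds and {Reading, Status, SensorID} is a superkey.

Yes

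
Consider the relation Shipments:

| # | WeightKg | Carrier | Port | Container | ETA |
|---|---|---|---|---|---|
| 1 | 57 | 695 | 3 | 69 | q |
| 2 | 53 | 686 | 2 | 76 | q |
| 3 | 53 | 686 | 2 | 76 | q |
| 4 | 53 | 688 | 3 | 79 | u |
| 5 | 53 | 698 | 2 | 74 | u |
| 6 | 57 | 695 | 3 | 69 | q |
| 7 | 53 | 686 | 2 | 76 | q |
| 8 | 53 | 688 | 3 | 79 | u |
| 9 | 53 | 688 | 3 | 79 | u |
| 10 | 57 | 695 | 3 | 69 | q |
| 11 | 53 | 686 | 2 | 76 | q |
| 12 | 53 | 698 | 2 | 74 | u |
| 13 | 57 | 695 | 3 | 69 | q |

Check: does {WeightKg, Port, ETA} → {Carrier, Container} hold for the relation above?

Yes

(WeightKg=57, Port=3, ETA=q): rows 1, 6, 10, 13 → {Carrier,Container} = (695, 69), (695, 69), (695, 69), (695, 69) ✓
(WeightKg=53, Port=2, ETA=q): rows 2, 3, 7, 11 → {Carrier,Container} = (686, 76), (686, 76), (686, 76), (686, 76) ✓
(WeightKg=53, Port=3, ETA=u): rows 4, 8, 9 → {Carrier,Container} = (688, 79), (688, 79), (688, 79) ✓
(WeightKg=53, Port=2, ETA=u): rows 5, 12 → {Carrier,Container} = (698, 74), (698, 74) ✓
Every {WeightKg, Port, ETA} value is associated with a single {Carrier, Container} value, so {WeightKg, Port, ETA} → {Carrier, Container} holds.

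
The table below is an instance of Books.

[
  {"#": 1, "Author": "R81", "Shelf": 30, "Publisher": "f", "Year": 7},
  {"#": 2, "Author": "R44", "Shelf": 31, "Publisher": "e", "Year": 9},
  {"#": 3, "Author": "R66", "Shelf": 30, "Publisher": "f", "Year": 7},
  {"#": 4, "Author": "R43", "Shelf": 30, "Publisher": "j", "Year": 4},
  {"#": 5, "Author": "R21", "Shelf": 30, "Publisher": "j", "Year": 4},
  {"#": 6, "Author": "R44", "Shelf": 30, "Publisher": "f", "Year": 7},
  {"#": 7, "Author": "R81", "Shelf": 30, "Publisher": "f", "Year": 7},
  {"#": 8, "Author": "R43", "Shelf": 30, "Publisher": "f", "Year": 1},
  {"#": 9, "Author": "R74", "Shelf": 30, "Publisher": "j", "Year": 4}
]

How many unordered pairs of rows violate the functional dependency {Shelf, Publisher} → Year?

(Shelf=30, Publisher=f): violating pairs (1,8), (3,8), (6,8), (7,8) — 4 pairs.
(Shelf=30, Publisher=j): all 3 rows agree on Year — 0 pairs.

4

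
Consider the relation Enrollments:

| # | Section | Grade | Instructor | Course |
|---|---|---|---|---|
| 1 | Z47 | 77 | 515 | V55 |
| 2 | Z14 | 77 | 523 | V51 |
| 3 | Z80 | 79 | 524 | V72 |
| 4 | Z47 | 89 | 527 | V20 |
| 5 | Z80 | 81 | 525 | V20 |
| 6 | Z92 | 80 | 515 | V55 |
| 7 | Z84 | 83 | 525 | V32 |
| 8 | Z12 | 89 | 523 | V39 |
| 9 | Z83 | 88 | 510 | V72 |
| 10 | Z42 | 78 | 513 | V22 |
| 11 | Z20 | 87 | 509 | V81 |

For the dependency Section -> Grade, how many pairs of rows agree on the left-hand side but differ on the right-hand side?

2

Section=Z47: violating pairs (1,4) — 1 pair.
Section=Z80: violating pairs (3,5) — 1 pair.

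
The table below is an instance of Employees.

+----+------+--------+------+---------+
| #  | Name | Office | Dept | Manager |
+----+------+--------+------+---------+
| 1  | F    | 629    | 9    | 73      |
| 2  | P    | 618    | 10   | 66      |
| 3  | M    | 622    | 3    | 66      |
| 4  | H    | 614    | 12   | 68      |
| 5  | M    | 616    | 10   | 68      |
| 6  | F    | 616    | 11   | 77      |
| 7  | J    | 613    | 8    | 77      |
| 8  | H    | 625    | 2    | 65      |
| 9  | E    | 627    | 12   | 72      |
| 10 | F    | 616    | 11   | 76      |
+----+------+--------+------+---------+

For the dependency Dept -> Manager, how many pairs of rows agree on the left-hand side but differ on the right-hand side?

Dept=10: violating pairs (2,5) — 1 pair.
Dept=12: violating pairs (4,9) — 1 pair.
Dept=11: violating pairs (6,10) — 1 pair.

3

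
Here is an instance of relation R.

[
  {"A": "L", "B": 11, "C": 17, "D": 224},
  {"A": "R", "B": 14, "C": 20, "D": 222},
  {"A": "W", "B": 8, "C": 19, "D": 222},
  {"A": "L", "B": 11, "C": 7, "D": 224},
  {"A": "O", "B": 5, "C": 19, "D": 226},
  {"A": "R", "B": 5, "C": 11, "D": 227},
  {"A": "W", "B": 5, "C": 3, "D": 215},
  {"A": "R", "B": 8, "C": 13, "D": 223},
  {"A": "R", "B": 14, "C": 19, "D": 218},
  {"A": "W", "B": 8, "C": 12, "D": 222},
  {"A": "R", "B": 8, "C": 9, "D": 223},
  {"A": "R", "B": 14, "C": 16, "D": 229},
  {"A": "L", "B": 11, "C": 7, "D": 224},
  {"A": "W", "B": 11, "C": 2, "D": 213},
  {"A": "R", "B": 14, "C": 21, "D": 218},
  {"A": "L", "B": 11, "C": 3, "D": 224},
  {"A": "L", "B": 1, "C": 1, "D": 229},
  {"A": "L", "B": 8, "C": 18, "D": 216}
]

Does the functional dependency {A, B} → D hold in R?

No

(A=L, B=11): 4 rows → D = 224, 224, 224, 224 ✓
(A=R, B=14): 4 rows → D takes values {222, 218, 229} — violation
(A=W, B=8): 2 rows → D = 222, 222 ✓
(A=O, B=5): 1 row → D = 226 ✓
(A=R, B=5): 1 row → D = 227 ✓
(A=W, B=5): 1 row → D = 215 ✓
(A=R, B=8): 2 rows → D = 223, 223 ✓
(A=W, B=11): 1 row → D = 213 ✓
(A=L, B=1): 1 row → D = 229 ✓
(A=L, B=8): 1 row → D = 216 ✓
Two rows agree on {A, B} but differ on D, so {A, B} → D does not hold.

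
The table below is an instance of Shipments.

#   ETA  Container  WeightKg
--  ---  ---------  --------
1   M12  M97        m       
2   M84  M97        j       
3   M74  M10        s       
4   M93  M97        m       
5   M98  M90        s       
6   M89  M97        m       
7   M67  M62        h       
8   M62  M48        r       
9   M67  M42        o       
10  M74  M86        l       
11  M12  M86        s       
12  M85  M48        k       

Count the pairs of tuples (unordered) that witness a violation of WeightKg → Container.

WeightKg=m: all 3 rows agree on Container — 0 pairs.
WeightKg=s: violating pairs (3,5), (3,11), (5,11) — 3 pairs.

3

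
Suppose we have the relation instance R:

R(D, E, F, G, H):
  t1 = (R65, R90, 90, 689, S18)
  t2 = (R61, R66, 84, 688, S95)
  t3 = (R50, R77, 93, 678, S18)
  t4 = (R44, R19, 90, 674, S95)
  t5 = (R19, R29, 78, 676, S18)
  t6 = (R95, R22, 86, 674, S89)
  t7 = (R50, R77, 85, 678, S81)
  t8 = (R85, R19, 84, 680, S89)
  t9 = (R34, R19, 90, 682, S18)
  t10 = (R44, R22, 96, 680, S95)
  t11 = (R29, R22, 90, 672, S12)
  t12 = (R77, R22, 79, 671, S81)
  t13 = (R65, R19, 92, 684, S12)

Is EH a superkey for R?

Yes

All 13 rows have distinct EH values, so EH → (all attributes) holds and EH is a superkey.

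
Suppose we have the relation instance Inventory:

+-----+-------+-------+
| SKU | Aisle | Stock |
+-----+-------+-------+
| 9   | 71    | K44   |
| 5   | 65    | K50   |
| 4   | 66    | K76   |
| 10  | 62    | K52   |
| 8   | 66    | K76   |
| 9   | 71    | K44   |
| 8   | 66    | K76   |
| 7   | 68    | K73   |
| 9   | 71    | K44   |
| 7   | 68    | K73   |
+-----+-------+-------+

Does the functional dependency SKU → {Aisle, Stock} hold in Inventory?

SKU=9: 3 rows → {Aisle,Stock} = (71, K44), (71, K44), (71, K44) ✓
SKU=5: 1 row → {Aisle,Stock} = (65, K50) ✓
SKU=4: 1 row → {Aisle,Stock} = (66, K76) ✓
SKU=10: 1 row → {Aisle,Stock} = (62, K52) ✓
SKU=8: 2 rows → {Aisle,Stock} = (66, K76), (66, K76) ✓
SKU=7: 2 rows → {Aisle,Stock} = (68, K73), (68, K73) ✓
Every SKU value is associated with a single {Aisle, Stock} value, so SKU → {Aisle, Stock} holds.

Yes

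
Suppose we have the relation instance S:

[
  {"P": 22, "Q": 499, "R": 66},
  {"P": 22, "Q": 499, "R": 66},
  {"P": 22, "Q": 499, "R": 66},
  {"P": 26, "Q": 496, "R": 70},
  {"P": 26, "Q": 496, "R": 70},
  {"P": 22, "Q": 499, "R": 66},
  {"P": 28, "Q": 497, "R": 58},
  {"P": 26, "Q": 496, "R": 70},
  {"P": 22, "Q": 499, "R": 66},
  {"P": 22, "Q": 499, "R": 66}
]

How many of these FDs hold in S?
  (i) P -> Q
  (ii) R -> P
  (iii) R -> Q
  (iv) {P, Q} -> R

4

(i) P -> Q: every LHS value maps to a single RHS value — holds.
(ii) R -> P: every LHS value maps to a single RHS value — holds.
(iii) R -> Q: every LHS value maps to a single RHS value — holds.
(iv) {P, Q} -> R: every LHS value maps to a single RHS value — holds.
4 of the 4 dependencies hold.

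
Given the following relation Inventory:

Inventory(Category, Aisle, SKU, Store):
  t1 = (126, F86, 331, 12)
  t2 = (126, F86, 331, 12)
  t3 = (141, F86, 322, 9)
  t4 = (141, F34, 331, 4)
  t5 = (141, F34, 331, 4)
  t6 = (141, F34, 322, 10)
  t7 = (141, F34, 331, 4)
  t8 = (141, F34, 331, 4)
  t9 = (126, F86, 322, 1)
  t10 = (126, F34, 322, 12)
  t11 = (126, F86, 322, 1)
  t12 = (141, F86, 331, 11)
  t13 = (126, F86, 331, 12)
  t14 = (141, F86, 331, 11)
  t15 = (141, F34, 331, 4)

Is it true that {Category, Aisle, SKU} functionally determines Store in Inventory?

(Category=126, Aisle=F86, SKU=331): rows 1, 2, 13 → Store = 12, 12, 12 ✓
(Category=141, Aisle=F86, SKU=322): row 3 → Store = 9 ✓
(Category=141, Aisle=F34, SKU=331): rows 4, 5, 7, 8, 15 → Store = 4, 4, 4, 4, 4 ✓
(Category=141, Aisle=F34, SKU=322): row 6 → Store = 10 ✓
(Category=126, Aisle=F86, SKU=322): rows 9, 11 → Store = 1, 1 ✓
(Category=126, Aisle=F34, SKU=322): row 10 → Store = 12 ✓
(Category=141, Aisle=F86, SKU=331): rows 12, 14 → Store = 11, 11 ✓
Every {Category, Aisle, SKU} value is associated with a single Store value, so {Category, Aisle, SKU} → Store holds.

Yes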